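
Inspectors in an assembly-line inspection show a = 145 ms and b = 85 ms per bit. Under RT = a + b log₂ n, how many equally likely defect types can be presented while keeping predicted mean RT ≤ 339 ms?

Set 145 + 85·log₂ n ≤ 339 → log₂ n ≤ (339 − 145)/85 = 2.2824.
So n ≤ 2^2.2824 = 4.865; the largest integer n is 4.

4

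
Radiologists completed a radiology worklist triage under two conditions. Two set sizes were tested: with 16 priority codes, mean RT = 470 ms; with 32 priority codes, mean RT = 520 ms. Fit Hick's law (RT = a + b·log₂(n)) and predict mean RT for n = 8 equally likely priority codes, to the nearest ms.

420 ms

With log₂ n on the abscissa the relation is linear; from the two conditions:
  b = (520 − 470) / (log₂ 32 − log₂ 16) = 50 / (5 − 4) = 50 ms/bit
  a = 470 − 50 × 4 = 270 ms
Then RT(8) = 270 + 50 × log₂ 8 = 270 + 50 × 3 ≈ 420.000 ms.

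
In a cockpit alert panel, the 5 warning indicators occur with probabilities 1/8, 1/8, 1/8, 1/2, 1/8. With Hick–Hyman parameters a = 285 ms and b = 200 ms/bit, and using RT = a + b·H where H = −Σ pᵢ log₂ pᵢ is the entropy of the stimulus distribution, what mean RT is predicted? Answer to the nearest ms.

685 ms

Each term −pᵢ log₂ pᵢ: 0.125·3 + 0.125·3 + 0.125·3 + 0.5·1 + 0.125·3; summed, H = 2.000 bits.
Mean RT = a + bH = 285 + 200·2.000 = 685.00 ms.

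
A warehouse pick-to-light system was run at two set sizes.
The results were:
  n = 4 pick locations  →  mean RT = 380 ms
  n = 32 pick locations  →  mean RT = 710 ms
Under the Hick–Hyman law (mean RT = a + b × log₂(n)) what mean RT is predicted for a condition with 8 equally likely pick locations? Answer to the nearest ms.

Fit slope and intercept:
  b = (710 − 380) / (log₂ 32 − log₂ 4) = 330 / (5 − 2) = 110 ms/bit
  a = 380 − 110 × 2 = 160 ms
Then RT(8) = 160 + 110 × log₂ 8 = 160 + 110 × 3 ≈ 490.000 ms.

490 ms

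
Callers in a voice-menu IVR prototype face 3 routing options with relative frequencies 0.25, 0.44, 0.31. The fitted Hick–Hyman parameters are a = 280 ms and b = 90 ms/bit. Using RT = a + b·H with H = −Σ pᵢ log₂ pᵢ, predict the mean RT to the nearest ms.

419 ms

Entropy contributions −pᵢ log₂ pᵢ: 0.5000, 0.5211, 0.5238; sum H = 1.5449 bits.
RT = a + bH = 280 + 90·1.5449 = 419.04 ms.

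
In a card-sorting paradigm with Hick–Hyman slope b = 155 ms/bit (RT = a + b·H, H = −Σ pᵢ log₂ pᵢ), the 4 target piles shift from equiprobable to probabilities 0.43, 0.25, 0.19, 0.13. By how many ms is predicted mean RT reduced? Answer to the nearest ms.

Equiprobable entropy H₀ = log₂ 4 = 2.0000 bits.
Skewed entropy H = −Σ pᵢ log₂ pᵢ = 1.8614 bits.
ΔRT = b·(H₀ − H) = 155 × 0.1386 = 21.48 ms.

21 ms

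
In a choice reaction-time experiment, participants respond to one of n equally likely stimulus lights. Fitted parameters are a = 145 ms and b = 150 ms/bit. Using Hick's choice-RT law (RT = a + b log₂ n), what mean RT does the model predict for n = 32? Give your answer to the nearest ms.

895 ms

log₂(32) = 5 bits, so RT = 145 + 150 × 5 ≈ 895.000 ms.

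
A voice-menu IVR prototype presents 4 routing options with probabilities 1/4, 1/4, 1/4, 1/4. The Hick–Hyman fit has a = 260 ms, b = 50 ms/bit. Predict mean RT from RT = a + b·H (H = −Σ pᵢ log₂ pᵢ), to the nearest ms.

Each term −pᵢ log₂ pᵢ: 0.25·2 + 0.25·2 + 0.25·2 + 0.25·2; summed, H = 2.000 bits.
Mean RT = a + bH = 260 + 50·2.000 = 360.00 ms.

360 ms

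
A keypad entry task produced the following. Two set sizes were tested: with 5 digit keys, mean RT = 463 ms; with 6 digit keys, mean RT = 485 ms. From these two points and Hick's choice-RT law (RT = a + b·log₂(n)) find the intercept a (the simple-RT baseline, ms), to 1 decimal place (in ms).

268.8 ms

The slope on a log₂ axis is (485 − 463) / (2.5850 − 2.3219) = 83.639 ms/bit.
Intercept: a = 463 − 83.639·log₂(5) = 268.796 ms.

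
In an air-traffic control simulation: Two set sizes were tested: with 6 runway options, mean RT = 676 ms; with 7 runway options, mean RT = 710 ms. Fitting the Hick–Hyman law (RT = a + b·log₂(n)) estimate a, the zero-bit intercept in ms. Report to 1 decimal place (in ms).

280.8 ms

The slope on a log₂ axis is (710 − 676) / (2.8074 − 2.5850) = 152.883 ms/bit.
a = RT₁ − b·log₂ n₁ = 676 − 152.883 × 2.5850 = 280.803 ms.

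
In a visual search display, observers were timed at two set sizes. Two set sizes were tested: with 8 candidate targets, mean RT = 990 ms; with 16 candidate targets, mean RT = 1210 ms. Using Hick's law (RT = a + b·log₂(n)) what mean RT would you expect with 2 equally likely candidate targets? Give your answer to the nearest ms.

Fit slope and intercept:
  b = (1210 − 990) / (log₂ 16 − log₂ 8) = 220 / (4 − 3) = 220 ms/bit
  a = 990 − 220 × 3 = 330 ms
Then RT(2) = 330 + 220 × log₂ 2 = 330 + 220 × 1 ≈ 550.000 ms.

550 ms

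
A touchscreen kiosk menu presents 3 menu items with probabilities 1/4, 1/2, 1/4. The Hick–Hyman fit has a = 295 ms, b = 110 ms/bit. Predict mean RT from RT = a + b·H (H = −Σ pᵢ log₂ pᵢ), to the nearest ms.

460 ms

Each term −pᵢ log₂ pᵢ: 0.25·2 + 0.5·1 + 0.25·2; summed, H = 1.500 bits.
Mean RT = a + bH = 295 + 110·1.500 = 460.00 ms.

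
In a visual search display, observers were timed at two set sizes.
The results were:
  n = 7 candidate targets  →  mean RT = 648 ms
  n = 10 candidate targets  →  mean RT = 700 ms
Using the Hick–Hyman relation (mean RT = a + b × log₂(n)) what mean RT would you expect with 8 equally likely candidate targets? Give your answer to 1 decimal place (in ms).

RT is linear in log₂ n, so two points fix the line:
  b = (700 − 648) / (log₂ 10 − log₂ 7) = 52 / (3.3219 − 2.8074) = 101.055 ms/bit
  a = 648 − 101.055 × 2.8074 = 364.304 ms
Then RT(8) = 364.304 + 101.055 × log₂ 8 = 364.304 + 101.055 × 3 ≈ 667.468 ms.

667.5 ms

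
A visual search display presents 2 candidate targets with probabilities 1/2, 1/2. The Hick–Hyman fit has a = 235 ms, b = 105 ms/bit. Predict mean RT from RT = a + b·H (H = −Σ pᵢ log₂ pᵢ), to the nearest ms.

340 ms

H = −Σ pᵢ log₂ pᵢ = 0.5·1 + 0.5·1 = 1.000 bits.
RT = 235 + 105 × 1.000 = 340.00 ms.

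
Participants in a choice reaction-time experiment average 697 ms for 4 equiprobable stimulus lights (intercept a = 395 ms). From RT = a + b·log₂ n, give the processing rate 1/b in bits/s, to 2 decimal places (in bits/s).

Choice component = 697 − 395 = 302 ms over log₂(4) = 2 bits.
b = 302 / 2 = 151.000 ms/bit, so 1/b = 6.623 bits/s.

6.62 bits/s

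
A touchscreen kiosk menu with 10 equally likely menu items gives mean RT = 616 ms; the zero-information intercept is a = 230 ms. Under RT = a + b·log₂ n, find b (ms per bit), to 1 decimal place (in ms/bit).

116.2 ms/bit

log₂(10) = 3.3219 bits.
b = (RT − a)/log₂ n = (616 − 230) / 3.3219 = 116.198 ms/bit.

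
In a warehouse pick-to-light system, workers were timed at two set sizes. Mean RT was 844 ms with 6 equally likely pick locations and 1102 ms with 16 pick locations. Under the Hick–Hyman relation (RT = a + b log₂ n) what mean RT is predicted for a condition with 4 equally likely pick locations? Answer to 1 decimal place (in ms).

Fit slope and intercept:
  b = (1102 − 844) / (log₂ 16 − log₂ 6) = 258 / (4 − 2.5850) = 182.327 ms/bit
  a = 844 − 182.327 × 2.5850 = 372.691 ms
Then RT(4) = 372.691 + 182.327 × log₂ 4 = 372.691 + 182.327 × 2 ≈ 737.345 ms.

737.3 ms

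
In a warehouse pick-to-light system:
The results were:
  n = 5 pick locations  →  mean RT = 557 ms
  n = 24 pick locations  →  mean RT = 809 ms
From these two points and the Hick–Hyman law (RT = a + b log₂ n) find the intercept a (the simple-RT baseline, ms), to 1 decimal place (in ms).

298.4 ms

Slope: b = (809 − 557) / (log₂ 24 − log₂ 5) = 252/2.2630 = 111.355 ms/bit.
a = RT₁ − b·log₂ n₁ = 557 − 111.355 × 2.3219 = 298.442 ms.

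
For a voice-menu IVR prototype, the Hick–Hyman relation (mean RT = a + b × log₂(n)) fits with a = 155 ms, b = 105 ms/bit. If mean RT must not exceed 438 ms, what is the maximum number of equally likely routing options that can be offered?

Information budget: (438 − 155)/105 = 2.6952 bits, so n ≤ 2^2.6952 = 6.477 → at most 6.

6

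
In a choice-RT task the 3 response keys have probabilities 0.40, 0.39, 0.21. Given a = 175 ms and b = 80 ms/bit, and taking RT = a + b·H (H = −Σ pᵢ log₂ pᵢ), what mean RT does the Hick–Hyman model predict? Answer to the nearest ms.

H = 0.40·log₂(1/0.40) + 0.39·log₂(1/0.39) + 0.21·log₂(1/0.21) = 1.5314 bits.
RT = 175 + 80 × 1.5314 = 297.51 ms.

298 ms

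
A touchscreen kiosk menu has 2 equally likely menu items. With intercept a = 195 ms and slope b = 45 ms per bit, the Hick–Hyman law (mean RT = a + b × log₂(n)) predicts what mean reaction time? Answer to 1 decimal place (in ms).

240.0 ms

log₂(2) = 1 bits, so RT = 195 + 45 × 1 ≈ 240.000 ms.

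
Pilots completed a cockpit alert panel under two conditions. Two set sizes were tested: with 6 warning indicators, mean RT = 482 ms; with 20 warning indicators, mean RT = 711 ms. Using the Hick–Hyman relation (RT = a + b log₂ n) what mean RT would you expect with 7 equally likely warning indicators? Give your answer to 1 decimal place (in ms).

511.3 ms

RT is linear in log₂ n, so two points fix the line:
  b = (711 − 482) / (log₂ 20 − log₂ 6) = 229 / (4.3219 − 2.5850) = 131.839 ms/bit
  a = 482 − 131.839 × 2.5850 = 141.201 ms
Then RT(7) = 141.201 + 131.839 × log₂ 7 = 141.201 + 131.839 × 2.8074 ≈ 511.320 ms.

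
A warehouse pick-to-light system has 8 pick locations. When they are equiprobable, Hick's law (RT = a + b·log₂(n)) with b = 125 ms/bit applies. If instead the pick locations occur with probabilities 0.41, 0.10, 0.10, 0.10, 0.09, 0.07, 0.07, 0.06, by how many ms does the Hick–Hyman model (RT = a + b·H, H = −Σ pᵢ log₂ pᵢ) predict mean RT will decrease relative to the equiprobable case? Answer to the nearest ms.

Equiprobable entropy H₀ = log₂ 8 = 3.0000 bits.
Skewed entropy H = −Σ pᵢ log₂ pᵢ = 2.6173 bits.
ΔRT = b·(H₀ − H) = 125 × 0.3827 = 47.84 ms.

48 ms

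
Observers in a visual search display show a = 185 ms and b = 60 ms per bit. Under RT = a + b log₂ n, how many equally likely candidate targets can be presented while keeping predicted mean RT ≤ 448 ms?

20

Set 185 + 60·log₂ n ≤ 448 → log₂ n ≤ (448 − 185)/60 = 4.3833.
So n ≤ 2^4.3833 = 20.870; the largest integer n is 20.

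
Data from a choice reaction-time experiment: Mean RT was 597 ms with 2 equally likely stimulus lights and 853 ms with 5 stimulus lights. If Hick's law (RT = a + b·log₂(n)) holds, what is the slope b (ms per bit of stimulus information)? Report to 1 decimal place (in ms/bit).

193.7 ms/bit

Slope: b = (853 − 597) / (log₂ 5 − log₂ 2) = 256/1.3219 = 193.657 ms/bit.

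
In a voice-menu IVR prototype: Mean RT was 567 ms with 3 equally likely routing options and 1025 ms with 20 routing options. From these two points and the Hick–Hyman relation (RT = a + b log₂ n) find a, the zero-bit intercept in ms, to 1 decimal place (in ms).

301.8 ms

The slope on a log₂ axis is (1025 − 567) / (4.3219 − 1.5850) = 167.339 ms/bit.
Intercept: a = 567 − 167.339·log₂(3) = 301.775 ms.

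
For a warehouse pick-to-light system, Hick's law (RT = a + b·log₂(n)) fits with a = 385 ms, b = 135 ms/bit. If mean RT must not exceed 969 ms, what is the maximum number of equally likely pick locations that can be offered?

20

135·log₂ n ≤ 969 − 385 = 584, giving log₂ n ≤ 4.3259 and n ≤ 20.055. The largest whole number is 20.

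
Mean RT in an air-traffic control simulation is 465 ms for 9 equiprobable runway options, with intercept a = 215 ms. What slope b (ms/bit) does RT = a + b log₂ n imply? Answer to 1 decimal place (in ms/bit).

78.9 ms/bit

b = (465 − 215) / log₂(9) = 250 / 3.1699 = 78.866 ms/bit.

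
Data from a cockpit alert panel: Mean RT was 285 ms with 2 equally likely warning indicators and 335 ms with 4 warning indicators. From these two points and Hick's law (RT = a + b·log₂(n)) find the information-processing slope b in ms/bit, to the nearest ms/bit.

The slope on a log₂ axis is (335 − 285) / (2 − 1) = 50 ms/bit.

50 ms/bit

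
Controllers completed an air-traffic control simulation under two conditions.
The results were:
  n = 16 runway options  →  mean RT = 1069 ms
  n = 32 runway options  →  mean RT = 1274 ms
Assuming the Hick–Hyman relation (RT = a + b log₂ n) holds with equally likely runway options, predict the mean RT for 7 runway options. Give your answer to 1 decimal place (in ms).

RT is linear in log₂ n, so two points fix the line:
  b = (1274 − 1069) / (log₂ 32 − log₂ 16) = 205 / (5 − 4) = 205.000 ms/bit
  a = 1069 − 205.000 × 4 = 249.000 ms
Then RT(7) = 249.000 + 205.000 × log₂ 7 = 249.000 + 205.000 × 2.8074 ≈ 824.508 ms.

824.5 ms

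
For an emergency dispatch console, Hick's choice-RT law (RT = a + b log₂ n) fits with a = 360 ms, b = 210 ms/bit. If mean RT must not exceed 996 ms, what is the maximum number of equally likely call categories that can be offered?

Set 360 + 210·log₂ n ≤ 996 → log₂ n ≤ (996 − 360)/210 = 3.0286.
So n ≤ 2^3.0286 = 8.160; the largest integer n is 8.

8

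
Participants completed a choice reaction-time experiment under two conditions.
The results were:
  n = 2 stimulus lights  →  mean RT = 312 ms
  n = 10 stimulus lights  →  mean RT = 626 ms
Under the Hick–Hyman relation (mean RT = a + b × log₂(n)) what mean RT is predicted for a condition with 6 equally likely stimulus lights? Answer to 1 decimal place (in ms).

With log₂ n on the abscissa the relation is linear; from the two conditions:
  b = (626 − 312) / (log₂ 10 − log₂ 2) = 314 / (3.3219 − 1) = 135.232 ms/bit
  a = 312 − 135.232 × 1 = 176.768 ms
Then RT(6) = 176.768 + 135.232 × log₂ 6 = 176.768 + 135.232 × 2.5850 ≈ 526.338 ms.

526.3 ms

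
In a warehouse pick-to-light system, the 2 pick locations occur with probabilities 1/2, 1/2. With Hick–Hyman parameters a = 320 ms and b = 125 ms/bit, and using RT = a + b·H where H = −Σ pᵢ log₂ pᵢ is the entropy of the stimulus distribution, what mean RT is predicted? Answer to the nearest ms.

445 ms

H = −Σ pᵢ log₂ pᵢ = 0.5·1 + 0.5·1 = 1.000 bits.
RT = 320 + 125 × 1.000 = 445.00 ms.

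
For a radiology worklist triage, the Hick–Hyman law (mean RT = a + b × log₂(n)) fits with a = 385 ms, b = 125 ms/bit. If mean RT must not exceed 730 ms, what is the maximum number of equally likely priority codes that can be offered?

6

Information budget: (730 − 385)/125 = 2.7600 bits, so n ≤ 2^2.7600 = 6.774 → at most 6.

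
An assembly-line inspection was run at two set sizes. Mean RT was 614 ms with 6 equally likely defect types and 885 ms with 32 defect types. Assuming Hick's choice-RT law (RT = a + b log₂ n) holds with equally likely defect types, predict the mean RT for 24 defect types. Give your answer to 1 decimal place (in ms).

With log₂ n on the abscissa the relation is linear; from the two conditions:
  b = (885 − 614) / (log₂ 32 − log₂ 6) = 271 / (5 − 2.5850) = 112.214 ms/bit
  a = 614 − 112.214 × 2.5850 = 323.932 ms
Then RT(24) = 323.932 + 112.214 × log₂ 24 = 323.932 + 112.214 × 4.5850 ≈ 838.427 ms.

838.4 ms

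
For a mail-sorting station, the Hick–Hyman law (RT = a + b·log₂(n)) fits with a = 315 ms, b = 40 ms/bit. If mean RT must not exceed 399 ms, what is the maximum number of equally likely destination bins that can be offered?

4

40·log₂ n ≤ 399 − 315 = 84, giving log₂ n ≤ 2.1000 and n ≤ 4.287. The largest whole number is 4.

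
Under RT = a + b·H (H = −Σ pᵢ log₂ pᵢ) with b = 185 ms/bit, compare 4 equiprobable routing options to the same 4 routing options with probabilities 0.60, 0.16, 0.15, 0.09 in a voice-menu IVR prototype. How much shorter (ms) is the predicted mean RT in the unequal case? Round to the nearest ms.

The RT saving is b·ΔH. Equiprobable H₀ = log₂(4) = 2.0000 bits; with the given probabilities H = 1.5884 bits.
b·(H₀ − H) = 185 × (2.0000 − 1.5884) = 76.15 ms.

76 ms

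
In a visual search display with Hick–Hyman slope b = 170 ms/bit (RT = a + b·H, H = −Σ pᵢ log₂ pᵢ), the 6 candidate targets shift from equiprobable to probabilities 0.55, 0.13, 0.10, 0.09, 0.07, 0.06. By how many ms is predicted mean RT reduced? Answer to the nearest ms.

97 ms

Equiprobable entropy H₀ = log₂ 6 = 2.5850 bits.
Skewed entropy H = −Σ pᵢ log₂ pᵢ = 2.0140 bits.
ΔRT = b·(H₀ − H) = 170 × 0.5710 = 97.07 ms.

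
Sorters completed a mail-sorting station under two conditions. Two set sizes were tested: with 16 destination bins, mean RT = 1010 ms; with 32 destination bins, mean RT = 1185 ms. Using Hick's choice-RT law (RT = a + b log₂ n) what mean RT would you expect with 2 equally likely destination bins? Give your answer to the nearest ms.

485 ms

Fit slope and intercept:
  b = (1185 − 1010) / (log₂ 32 − log₂ 16) = 175 / (5 − 4) = 175 ms/bit
  a = 1010 − 175 × 4 = 310 ms
Then RT(2) = 310 + 175 × log₂ 2 = 310 + 175 × 1 ≈ 485.000 ms.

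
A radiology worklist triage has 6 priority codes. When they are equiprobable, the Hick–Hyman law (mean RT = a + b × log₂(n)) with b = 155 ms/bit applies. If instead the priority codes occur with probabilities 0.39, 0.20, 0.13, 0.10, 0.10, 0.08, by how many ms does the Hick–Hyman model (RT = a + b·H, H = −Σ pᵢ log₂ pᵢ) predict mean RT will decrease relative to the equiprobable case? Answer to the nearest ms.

The RT saving is b·ΔH. Equiprobable H₀ = log₂(6) = 2.5850 bits; with the given probabilities H = 2.3327 bits.
b·(H₀ − H) = 155 × (2.5850 − 2.3327) = 39.10 ms.

39 ms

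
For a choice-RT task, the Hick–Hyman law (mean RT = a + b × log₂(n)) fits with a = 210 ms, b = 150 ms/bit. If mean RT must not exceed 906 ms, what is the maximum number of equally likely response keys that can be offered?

Information budget: (906 − 210)/150 = 4.6400 bits, so n ≤ 2^4.6400 = 24.933 → at most 24.

24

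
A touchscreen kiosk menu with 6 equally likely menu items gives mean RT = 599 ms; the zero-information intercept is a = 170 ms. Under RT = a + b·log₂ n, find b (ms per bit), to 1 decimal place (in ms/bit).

166.0 ms/bit

log₂(6) = 2.5850 bits.
b = (RT − a)/log₂ n = (599 − 170) / 2.5850 = 165.960 ms/bit.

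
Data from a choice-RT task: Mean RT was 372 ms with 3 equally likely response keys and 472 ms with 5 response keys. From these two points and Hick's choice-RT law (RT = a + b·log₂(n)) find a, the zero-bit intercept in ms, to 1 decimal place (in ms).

156.9 ms

The slope on a log₂ axis is (472 − 372) / (2.3219 − 1.5850) = 135.692 ms/bit.
Intercept: a = 372 − 135.692·log₂(3) = 156.934 ms.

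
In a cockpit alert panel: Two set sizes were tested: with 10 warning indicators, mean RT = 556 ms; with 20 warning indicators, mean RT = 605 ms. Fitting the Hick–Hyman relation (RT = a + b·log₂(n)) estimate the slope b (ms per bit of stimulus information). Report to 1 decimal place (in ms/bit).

b = (RT₂ − RT₁)/(log₂ n₂ − log₂ n₁) = (605 − 556)/(4.3219 − 3.3219) = 49.000 ms/bit.

49.0 ms/bit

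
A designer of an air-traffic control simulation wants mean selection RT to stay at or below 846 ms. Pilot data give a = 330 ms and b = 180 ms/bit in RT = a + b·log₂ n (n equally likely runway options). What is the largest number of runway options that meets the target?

7

180·log₂ n ≤ 846 − 330 = 516, giving log₂ n ≤ 2.8667 and n ≤ 7.294. The largest whole number is 7.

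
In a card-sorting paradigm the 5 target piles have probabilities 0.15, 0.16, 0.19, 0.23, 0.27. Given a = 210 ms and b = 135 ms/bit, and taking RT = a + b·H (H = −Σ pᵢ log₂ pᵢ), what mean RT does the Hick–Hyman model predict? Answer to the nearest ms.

519 ms

Entropy contributions −pᵢ log₂ pᵢ: 0.4105, 0.4230, 0.4552, 0.4877, 0.5100; sum H = 2.2865 bits.
RT = a + bH = 210 + 135·2.2865 = 518.67 ms.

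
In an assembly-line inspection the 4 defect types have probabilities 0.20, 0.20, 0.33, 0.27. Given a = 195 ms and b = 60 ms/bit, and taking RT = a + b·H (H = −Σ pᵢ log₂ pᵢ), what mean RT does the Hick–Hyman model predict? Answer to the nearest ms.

313 ms

H = 0.20·log₂(1/0.20) + 0.20·log₂(1/0.20) + 0.33·log₂(1/0.33) + 0.27·log₂(1/0.27) = 1.9666 bits.
RT = 195 + 60 × 1.9666 = 313.00 ms.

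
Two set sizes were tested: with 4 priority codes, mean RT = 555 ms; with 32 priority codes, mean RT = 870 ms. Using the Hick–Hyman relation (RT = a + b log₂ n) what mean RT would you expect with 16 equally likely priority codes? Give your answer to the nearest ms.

765 ms

RT is linear in log₂ n, so two points fix the line:
  b = (870 − 555) / (log₂ 32 − log₂ 4) = 315 / (5 − 2) = 105 ms/bit
  a = 555 − 105 × 2 = 345 ms
Then RT(16) = 345 + 105 × log₂ 16 = 345 + 105 × 4 ≈ 765.000 ms.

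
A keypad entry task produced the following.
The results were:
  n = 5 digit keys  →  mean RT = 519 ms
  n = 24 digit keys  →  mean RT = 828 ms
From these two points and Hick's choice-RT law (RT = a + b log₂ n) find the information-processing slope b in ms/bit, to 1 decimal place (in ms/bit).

Slope: b = (828 − 519) / (log₂ 24 − log₂ 5) = 309/2.2630 = 136.542 ms/bit.

136.5 ms/bit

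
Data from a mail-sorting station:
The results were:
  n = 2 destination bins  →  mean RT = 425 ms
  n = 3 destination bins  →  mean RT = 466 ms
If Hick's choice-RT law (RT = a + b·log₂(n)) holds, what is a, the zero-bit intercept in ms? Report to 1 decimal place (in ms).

The slope on a log₂ axis is (466 − 425) / (1.5850 − 1) = 70.090 ms/bit.
Intercept: a = 425 − 70.090·log₂(2) = 354.910 ms.

354.9 ms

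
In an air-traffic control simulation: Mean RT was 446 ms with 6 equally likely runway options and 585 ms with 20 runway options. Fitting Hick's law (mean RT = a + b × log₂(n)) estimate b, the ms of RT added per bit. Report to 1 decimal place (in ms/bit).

Slope: b = (585 − 446) / (log₂ 20 − log₂ 6) = 139/1.7370 = 80.025 ms/bit.

80.0 ms/bit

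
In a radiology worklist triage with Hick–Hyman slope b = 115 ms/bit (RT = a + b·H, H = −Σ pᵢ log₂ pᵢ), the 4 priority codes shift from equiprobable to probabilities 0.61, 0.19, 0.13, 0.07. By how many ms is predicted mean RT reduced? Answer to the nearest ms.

Equiprobable entropy H₀ = log₂ 4 = 2.0000 bits.
Skewed entropy H = −Σ pᵢ log₂ pᵢ = 1.5414 bits.
ΔRT = b·(H₀ − H) = 115 × 0.4586 = 52.74 ms.

53 ms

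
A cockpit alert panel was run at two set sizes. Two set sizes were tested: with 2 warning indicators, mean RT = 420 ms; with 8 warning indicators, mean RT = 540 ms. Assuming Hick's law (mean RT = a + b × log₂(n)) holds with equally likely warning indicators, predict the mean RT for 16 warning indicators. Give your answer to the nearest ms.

600 ms

With log₂ n on the abscissa the relation is linear; from the two conditions:
  b = (540 − 420) / (log₂ 8 − log₂ 2) = 120 / (3 − 1) = 60 ms/bit
  a = 420 − 60 × 1 = 360 ms
Then RT(16) = 360 + 60 × log₂ 16 = 360 + 60 × 4 ≈ 600.000 ms.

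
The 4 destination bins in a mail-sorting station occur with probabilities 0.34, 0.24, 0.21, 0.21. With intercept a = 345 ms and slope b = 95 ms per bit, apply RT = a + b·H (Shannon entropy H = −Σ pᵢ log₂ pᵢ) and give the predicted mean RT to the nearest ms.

532 ms

H = 0.34·log₂(1/0.34) + 0.24·log₂(1/0.24) + 0.21·log₂(1/0.21) + 0.21·log₂(1/0.21) = 1.9690 bits.
RT = 345 + 95 × 1.9690 = 532.05 ms.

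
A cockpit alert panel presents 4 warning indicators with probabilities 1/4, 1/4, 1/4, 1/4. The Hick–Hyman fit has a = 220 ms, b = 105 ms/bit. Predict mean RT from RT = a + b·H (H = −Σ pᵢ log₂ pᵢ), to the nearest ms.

430 ms

H = −Σ pᵢ log₂ pᵢ = 0.25·2 + 0.25·2 + 0.25·2 + 0.25·2 = 2.000 bits.
RT = 220 + 105 × 2.000 = 430.00 ms.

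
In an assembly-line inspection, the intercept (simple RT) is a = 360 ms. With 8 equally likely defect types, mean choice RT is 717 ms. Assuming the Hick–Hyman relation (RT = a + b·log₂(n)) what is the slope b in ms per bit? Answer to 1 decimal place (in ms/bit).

119.0 ms/bit

8 alternatives carry log₂ 8 = 3 bits; the choice cost is 717 − 360 = 357 ms, so b = 357/3 = 119.000 ms/bit.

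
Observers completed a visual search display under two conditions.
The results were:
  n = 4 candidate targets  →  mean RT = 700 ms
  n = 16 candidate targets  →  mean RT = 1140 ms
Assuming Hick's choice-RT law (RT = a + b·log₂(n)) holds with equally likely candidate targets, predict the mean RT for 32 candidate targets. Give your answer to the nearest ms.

Solve the two-equation system in a and b:
  b = (1140 − 700) / (log₂ 16 − log₂ 4) = 440 / (4 − 2) = 220 ms/bit
  a = 700 − 220 × 2 = 260 ms
Then RT(32) = 260 + 220 × log₂ 32 = 260 + 220 × 5 ≈ 1360.000 ms.

1360 ms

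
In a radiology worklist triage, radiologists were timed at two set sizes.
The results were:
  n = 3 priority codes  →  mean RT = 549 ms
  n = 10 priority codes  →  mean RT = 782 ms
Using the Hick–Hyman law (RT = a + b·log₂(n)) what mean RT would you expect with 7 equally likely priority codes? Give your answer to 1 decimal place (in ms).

713.0 ms

Fit slope and intercept:
  b = (782 − 549) / (log₂ 10 − log₂ 3) = 233 / (3.3219 − 1.5850) = 134.142 ms/bit
  a = 549 − 134.142 × 1.5850 = 336.390 ms
Then RT(7) = 336.390 + 134.142 × log₂ 7 = 336.390 + 134.142 × 2.8074 ≈ 712.974 ms.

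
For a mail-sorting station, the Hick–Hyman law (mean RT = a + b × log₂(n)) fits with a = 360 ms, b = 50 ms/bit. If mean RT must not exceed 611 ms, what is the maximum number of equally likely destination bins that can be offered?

Information budget: (611 − 360)/50 = 5.0200 bits, so n ≤ 2^5.0200 = 32.447 → at most 32.

32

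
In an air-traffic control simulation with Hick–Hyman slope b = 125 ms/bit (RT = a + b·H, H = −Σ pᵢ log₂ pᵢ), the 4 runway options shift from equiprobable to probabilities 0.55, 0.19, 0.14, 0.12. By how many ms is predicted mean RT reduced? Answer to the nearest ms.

38 ms

Equiprobable entropy H₀ = log₂ 4 = 2.0000 bits.
Skewed entropy H = −Σ pᵢ log₂ pᵢ = 1.6938 bits.
ΔRT = b·(H₀ − H) = 125 × 0.3062 = 38.28 ms.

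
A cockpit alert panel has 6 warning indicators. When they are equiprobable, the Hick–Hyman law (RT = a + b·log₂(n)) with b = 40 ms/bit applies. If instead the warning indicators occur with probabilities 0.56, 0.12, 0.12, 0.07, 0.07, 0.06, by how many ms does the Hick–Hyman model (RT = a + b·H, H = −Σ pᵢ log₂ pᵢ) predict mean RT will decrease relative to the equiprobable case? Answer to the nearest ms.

The RT saving is b·ΔH. Equiprobable H₀ = log₂(6) = 2.5850 bits; with the given probabilities H = 1.9832 bits.
b·(H₀ − H) = 40 × (2.5850 − 1.9832) = 24.07 ms.

24 ms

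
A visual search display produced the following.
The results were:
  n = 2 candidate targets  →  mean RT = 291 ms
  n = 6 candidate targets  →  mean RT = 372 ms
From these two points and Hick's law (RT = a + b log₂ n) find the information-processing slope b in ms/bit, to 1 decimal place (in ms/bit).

51.1 ms/bit

Slope: b = (372 − 291) / (log₂ 6 − log₂ 2) = 81/1.5850 = 51.105 ms/bit.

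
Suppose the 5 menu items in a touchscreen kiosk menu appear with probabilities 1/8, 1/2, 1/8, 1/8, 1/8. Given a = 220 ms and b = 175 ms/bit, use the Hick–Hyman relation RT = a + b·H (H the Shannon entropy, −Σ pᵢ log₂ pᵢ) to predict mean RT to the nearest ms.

570 ms

Each term −pᵢ log₂ pᵢ: 0.125·3 + 0.5·1 + 0.125·3 + 0.125·3 + 0.125·3; summed, H = 2.000 bits.
Mean RT = a + bH = 220 + 175·2.000 = 570.00 ms.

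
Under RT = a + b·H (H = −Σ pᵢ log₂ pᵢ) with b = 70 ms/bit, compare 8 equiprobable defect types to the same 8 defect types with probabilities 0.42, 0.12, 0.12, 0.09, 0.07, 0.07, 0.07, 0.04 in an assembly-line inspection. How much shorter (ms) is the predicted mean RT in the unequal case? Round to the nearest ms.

31 ms

The RT saving is b·ΔH. Equiprobable H₀ = log₂(8) = 3.0000 bits; with the given probabilities H = 2.5639 bits.
b·(H₀ − H) = 70 × (3.0000 − 2.5639) = 30.53 ms.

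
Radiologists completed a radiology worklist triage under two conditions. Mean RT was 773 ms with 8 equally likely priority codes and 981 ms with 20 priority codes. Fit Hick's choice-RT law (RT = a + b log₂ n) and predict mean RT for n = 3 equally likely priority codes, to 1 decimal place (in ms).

550.3 ms

Fit slope and intercept:
  b = (981 − 773) / (log₂ 20 − log₂ 8) = 208 / (4.3219 − 3) = 157.346 ms/bit
  a = 773 − 157.346 × 3 = 300.962 ms
Then RT(3) = 300.962 + 157.346 × log₂ 3 = 300.962 + 157.346 × 1.5850 ≈ 550.350 ms.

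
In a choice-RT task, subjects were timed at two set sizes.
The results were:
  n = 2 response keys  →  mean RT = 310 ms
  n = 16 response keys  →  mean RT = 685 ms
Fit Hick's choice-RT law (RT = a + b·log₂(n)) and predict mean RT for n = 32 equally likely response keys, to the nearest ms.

810 ms

Solve the two-equation system in a and b:
  b = (685 − 310) / (log₂ 16 − log₂ 2) = 375 / (4 − 1) = 125 ms/bit
  a = 310 − 125 × 1 = 185 ms
Then RT(32) = 185 + 125 × log₂ 32 = 185 + 125 × 5 ≈ 810.000 ms.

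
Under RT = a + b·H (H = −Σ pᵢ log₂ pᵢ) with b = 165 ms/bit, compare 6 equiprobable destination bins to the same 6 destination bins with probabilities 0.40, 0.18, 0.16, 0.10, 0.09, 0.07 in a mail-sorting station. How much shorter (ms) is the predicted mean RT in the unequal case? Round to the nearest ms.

45 ms

The RT saving is b·ΔH. Equiprobable H₀ = log₂(6) = 2.5850 bits; with the given probabilities H = 2.3105 bits.
b·(H₀ − H) = 165 × (2.5850 − 2.3105) = 45.29 ms.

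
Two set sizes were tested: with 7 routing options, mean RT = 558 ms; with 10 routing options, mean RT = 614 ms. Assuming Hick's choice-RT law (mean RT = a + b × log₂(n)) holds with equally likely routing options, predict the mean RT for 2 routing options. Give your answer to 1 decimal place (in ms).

361.3 ms

RT is linear in log₂ n, so two points fix the line:
  b = (614 − 558) / (log₂ 10 − log₂ 7) = 56 / (3.3219 − 2.8074) = 108.828 ms/bit
  a = 558 − 108.828 × 2.8074 = 252.481 ms
Then RT(2) = 252.481 + 108.828 × log₂ 2 = 252.481 + 108.828 × 1 ≈ 361.309 ms.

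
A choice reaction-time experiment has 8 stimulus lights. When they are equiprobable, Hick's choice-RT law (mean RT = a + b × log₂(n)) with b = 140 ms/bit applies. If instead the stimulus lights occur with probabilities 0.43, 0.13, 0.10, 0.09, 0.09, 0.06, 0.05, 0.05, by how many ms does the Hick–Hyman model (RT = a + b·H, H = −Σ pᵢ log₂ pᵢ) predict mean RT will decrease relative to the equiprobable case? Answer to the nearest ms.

64 ms

The RT saving is b·ΔH. Equiprobable H₀ = log₂(8) = 3.0000 bits; with the given probabilities H = 2.5394 bits.
b·(H₀ − H) = 140 × (3.0000 − 2.5394) = 64.48 ms.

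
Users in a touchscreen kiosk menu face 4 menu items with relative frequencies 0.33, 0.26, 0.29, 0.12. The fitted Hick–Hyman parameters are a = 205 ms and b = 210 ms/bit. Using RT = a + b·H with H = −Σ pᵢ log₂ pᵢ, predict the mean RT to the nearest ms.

H = 0.33·log₂(1/0.33) + 0.26·log₂(1/0.26) + 0.29·log₂(1/0.29) + 0.12·log₂(1/0.12) = 1.9181 bits.
RT = 205 + 210 × 1.9181 = 607.80 ms.

608 ms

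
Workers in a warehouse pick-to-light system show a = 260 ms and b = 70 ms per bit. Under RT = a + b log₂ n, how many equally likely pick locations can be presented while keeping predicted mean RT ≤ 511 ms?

12

Set 260 + 70·log₂ n ≤ 511 → log₂ n ≤ (511 − 260)/70 = 3.5857.
So n ≤ 2^3.5857 = 12.006; the largest integer n is 12.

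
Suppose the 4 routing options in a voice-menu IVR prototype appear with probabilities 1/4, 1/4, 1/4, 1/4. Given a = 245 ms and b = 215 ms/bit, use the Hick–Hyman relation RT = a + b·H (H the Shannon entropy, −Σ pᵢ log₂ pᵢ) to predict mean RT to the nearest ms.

H = −Σ pᵢ log₂ pᵢ = 0.25·2 + 0.25·2 + 0.25·2 + 0.25·2 = 2.000 bits.
RT = 245 + 215 × 2.000 = 675.00 ms.

675 ms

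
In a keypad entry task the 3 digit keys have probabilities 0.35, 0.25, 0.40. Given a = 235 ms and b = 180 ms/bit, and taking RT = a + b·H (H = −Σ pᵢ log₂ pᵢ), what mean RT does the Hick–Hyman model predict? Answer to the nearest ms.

H = 0.35·log₂(1/0.35) + 0.25·log₂(1/0.25) + 0.40·log₂(1/0.40) = 1.5589 bits.
RT = 235 + 180 × 1.5589 = 515.60 ms.

516 ms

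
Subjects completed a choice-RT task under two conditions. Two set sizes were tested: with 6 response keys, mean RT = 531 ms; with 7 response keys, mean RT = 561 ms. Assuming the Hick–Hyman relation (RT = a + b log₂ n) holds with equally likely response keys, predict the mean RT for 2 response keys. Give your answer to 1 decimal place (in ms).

Solve the two-equation system in a and b:
  b = (561 − 531) / (log₂ 7 − log₂ 6) = 30 / (2.8074 − 2.5850) = 134.897 ms/bit
  a = 531 − 134.897 × 2.5850 = 182.297 ms
Then RT(2) = 182.297 + 134.897 × log₂ 2 = 182.297 + 134.897 × 1 ≈ 317.194 ms.

317.2 ms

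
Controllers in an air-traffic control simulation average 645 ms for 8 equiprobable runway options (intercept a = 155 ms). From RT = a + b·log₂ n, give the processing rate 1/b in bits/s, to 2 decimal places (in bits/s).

Choice component = 645 − 155 = 490 ms over log₂(8) = 3 bits.
b = 490 / 3 = 163.333 ms/bit, so 1/b = 6.122 bits/s.

6.12 bits/s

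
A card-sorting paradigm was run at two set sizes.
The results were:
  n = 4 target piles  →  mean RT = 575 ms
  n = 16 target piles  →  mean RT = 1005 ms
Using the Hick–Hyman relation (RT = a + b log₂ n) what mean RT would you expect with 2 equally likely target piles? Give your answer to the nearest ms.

Solve the two-equation system in a and b:
  b = (1005 − 575) / (log₂ 16 − log₂ 4) = 430 / (4 − 2) = 215 ms/bit
  a = 575 − 215 × 2 = 145 ms
Then RT(2) = 145 + 215 × log₂ 2 = 145 + 215 × 1 ≈ 360.000 ms.

360 ms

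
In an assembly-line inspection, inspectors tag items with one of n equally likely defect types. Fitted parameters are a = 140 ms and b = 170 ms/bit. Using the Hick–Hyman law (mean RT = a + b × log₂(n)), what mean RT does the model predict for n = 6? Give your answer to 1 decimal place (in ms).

log₂(6) = 2.5850 bits, so RT = 140 + 170 × 2.5850 ≈ 579.444 ms.

579.4 ms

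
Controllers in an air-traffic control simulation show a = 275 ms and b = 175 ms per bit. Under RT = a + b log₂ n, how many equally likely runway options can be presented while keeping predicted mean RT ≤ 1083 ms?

24

Information budget: (1083 − 275)/175 = 4.6171 bits, so n ≤ 2^4.6171 = 24.541 → at most 24.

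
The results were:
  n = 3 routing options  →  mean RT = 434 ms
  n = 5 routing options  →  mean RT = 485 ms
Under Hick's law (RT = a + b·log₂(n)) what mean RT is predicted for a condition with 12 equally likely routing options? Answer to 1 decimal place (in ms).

572.4 ms

Solve the two-equation system in a and b:
  b = (485 − 434) / (log₂ 5 − log₂ 3) = 51 / (2.3219 − 1.5850) = 69.203 ms/bit
  a = 434 − 69.203 × 1.5850 = 324.316 ms
Then RT(12) = 324.316 + 69.203 × log₂ 12 = 324.316 + 69.203 × 3.5850 ≈ 572.405 ms.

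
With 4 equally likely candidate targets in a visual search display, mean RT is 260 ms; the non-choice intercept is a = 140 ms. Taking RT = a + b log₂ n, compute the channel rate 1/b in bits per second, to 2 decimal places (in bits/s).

b = (260 − 140)/log₂ 4 = 120/2 = 60.000 ms per bit = 0.06000 s/bit; the reciprocal is 16.667 bits/s.

16.67 bits/s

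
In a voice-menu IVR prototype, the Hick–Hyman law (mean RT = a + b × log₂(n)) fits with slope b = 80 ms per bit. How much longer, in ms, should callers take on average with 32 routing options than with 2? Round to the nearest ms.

320 ms

Only the slope matters, since a is common to both: ΔRT = b·log₂(n₂/n₁).
log₂(32) − log₂(2) = log₂(32/2) = log₂(16) = 4.
ΔRT = 80 × 4.0000 = 320.000 ms.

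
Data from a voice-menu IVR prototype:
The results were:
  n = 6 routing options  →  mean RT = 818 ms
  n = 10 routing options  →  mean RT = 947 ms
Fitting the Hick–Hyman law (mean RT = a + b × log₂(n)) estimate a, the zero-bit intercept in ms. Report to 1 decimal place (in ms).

365.5 ms

b = (RT₂ − RT₁)/(log₂ n₂ − log₂ n₁) = (947 − 818)/(3.3219 − 2.5850) = 175.042 ms/bit.
Intercept: a = 818 − 175.042·log₂(6) = 365.523 ms.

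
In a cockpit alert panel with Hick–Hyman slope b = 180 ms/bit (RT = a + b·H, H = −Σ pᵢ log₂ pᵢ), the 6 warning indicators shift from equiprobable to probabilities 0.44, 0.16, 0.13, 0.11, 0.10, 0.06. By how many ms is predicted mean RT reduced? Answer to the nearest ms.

60 ms

The RT saving is b·ΔH. Equiprobable H₀ = log₂(6) = 2.5850 bits; with the given probabilities H = 2.2528 bits.
b·(H₀ − H) = 180 × (2.5850 − 2.2528) = 59.79 ms.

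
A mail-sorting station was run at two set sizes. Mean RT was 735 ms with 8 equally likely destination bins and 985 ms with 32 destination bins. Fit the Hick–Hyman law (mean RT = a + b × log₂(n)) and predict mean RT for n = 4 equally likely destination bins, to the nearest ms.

With log₂ n on the abscissa the relation is linear; from the two conditions:
  b = (985 − 735) / (log₂ 32 − log₂ 8) = 250 / (5 − 3) = 125 ms/bit
  a = 735 − 125 × 3 = 360 ms
Then RT(4) = 360 + 125 × log₂ 4 = 360 + 125 × 2 ≈ 610.000 ms.

610 ms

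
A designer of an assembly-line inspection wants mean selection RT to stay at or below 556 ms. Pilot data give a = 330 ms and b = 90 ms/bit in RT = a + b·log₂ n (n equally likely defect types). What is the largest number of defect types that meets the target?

Information budget: (556 − 330)/90 = 2.5111 bits, so n ≤ 2^2.5111 = 5.701 → at most 5.

5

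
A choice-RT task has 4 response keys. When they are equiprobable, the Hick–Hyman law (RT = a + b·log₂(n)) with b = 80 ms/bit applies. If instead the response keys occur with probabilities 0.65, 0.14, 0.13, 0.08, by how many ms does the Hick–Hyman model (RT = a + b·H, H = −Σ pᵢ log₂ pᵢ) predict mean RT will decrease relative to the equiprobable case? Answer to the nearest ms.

The RT saving is b·ΔH. Equiprobable H₀ = log₂(4) = 2.0000 bits; with the given probabilities H = 1.4752 bits.
b·(H₀ − H) = 80 × (2.0000 − 1.4752) = 41.98 ms.

42 ms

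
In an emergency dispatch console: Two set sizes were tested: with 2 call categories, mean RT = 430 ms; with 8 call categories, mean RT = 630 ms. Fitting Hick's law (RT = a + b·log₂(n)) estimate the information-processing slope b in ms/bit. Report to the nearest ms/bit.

The slope on a log₂ axis is (630 − 430) / (3 − 1) = 100 ms/bit.

100 ms/bit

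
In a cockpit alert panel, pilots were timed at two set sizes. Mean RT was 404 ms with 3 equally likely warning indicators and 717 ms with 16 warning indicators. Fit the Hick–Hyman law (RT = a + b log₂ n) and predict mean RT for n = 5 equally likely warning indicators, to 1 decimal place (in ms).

499.5 ms

RT is linear in log₂ n, so two points fix the line:
  b = (717 − 404) / (log₂ 16 − log₂ 3) = 313 / (4 − 1.5850) = 129.605 ms/bit
  a = 404 − 129.605 × 1.5850 = 198.582 ms
Then RT(5) = 198.582 + 129.605 × log₂ 5 = 198.582 + 129.605 × 2.3219 ≈ 499.514 ms.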